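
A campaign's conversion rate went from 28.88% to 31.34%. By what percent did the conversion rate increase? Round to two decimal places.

The change is 31.34 − 28.88 = 2.46 percentage points.
Relative to the original 28.88%, that is 2.46 ÷ 28.88 ≈ 8.52%.
So the conversion rate rose by 8.52%.

8.52%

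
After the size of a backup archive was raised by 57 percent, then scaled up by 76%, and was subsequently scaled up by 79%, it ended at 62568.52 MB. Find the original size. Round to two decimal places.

The overall multiplier applied was 1.57 × 1.76 × 1.79 = 4.946128.
So the original size was 62568.52 ÷ 4.946128 ≈ 12650.00 MB.

12650.00 MB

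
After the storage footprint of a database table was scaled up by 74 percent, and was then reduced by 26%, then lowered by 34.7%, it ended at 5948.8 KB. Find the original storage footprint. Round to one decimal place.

Undoing the 34.7% decrease: 5948.8 ÷ 0.653 ≈ 9109.954058.
Undoing the 26% decrease: 9109.954058 ÷ 0.74 ≈ 12310.748727.
Undoing the 74% increase: 12310.748727 ÷ 1.74 ≈ 7075.1 KB.

7075.1 KB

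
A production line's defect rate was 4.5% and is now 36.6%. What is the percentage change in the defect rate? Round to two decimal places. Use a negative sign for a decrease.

713.33%

The change is 36.6 − 4.5 = 32.1 percentage points.
Relative to the original 4.5%, that is 32.1 ÷ 4.5 ≈ 713.33%.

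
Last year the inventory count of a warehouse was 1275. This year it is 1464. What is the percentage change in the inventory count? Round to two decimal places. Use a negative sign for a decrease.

14.82%

Change: 1464 − 1275 = 189.
Relative to the original: 189 ÷ 1275 ≈ 14.82%.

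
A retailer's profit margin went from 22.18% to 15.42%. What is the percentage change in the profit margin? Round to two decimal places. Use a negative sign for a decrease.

The change is 15.42 − 22.18 = -6.76 percentage points.
Relative to the original 22.18%, that is -6.76 ÷ 22.18 ≈ -30.48%.

-30.48%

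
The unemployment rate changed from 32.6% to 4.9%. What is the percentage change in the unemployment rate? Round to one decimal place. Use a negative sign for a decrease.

The change is 4.9 − 32.6 = -27.7 percentage points.
Relative to the original 32.6%, that is -27.7 ÷ 32.6 ≈ -85.0%.

-85.0%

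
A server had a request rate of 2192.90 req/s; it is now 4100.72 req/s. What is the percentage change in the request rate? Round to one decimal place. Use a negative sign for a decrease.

Change: 4100.72 − 2192.90 = 1907.82.
Relative to the original: 1907.82 ÷ 2192.90 ≈ 87.0%.

87.0%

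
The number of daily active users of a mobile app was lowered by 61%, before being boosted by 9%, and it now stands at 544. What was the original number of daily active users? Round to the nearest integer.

The overall multiplier applied was 0.39 × 1.09 = 0.4251.
So the original number of daily active users was 544 ÷ 0.4251 ≈ 1280.

1280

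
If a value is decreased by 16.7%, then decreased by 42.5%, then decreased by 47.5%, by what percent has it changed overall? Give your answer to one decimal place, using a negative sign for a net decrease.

-74.9%

The combined multiplier is 0.833 × 0.575 × 0.525 = 0.251461875.
That corresponds to a decrease of 74.9%.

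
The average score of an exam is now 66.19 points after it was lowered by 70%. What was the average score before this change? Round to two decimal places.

The overall multiplier applied was 0.3.
So the original average score was 66.19 ÷ 0.3 ≈ 220.63 points.

220.63 points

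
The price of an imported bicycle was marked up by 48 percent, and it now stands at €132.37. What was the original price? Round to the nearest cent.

€89.44

The overall multiplier applied was 1.48.
So the original price was €132.37 ÷ 1.48 ≈ €89.44.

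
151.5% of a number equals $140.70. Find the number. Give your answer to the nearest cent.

$140.70 ÷ 1.515 ≈ $92.87.

$92.87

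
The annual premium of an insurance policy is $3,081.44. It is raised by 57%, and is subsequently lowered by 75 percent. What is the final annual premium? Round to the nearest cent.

Each change multiplies by a factor: 1.57 × 0.25 = 0.3925.
$3,081.44 × 0.3925 = $1209.4652 ≈ $1,209.47.

$1,209.47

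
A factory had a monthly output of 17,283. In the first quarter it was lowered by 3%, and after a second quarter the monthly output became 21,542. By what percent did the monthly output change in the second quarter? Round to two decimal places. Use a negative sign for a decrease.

After the first quarter: 17,283 × 0.97 = 16764.51.
Second-quarter multiplier: 21,542 ÷ 16764.51 ≈ 1.284976.
That is a change of 28.50%.

28.50%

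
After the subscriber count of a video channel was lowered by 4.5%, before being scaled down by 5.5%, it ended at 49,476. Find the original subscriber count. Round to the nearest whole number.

54,823

The overall multiplier applied was 0.955 × 0.945 = 0.902475.
So the original subscriber count was 49,476 ÷ 0.902475 ≈ 54,823.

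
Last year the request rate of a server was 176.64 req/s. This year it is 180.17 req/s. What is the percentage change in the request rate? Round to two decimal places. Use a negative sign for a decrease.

Change: 180.17 − 176.64 = 3.53.
Relative to the original: 3.53 ÷ 176.64 ≈ 2.00%.

2.00%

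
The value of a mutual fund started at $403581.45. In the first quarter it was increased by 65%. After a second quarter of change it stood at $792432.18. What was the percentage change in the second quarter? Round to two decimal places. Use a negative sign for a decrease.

19.00%

After the first quarter: $403581.45 × 1.65 = $665909.3925.
Second-quarter multiplier: $792432.18 ÷ $665909.3925 ≈ 1.19.
That is a change of 19.00%.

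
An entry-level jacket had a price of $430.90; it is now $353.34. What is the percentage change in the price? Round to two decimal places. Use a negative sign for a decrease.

Change: $353.34 − $430.90 = -$77.56.
Relative to the original: -$77.56 ÷ $430.90 ≈ -18.00%.

-18.00%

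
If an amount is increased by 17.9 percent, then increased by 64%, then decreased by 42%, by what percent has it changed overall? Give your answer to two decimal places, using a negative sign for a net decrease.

The combined multiplier is 1.179 × 1.64 × 0.58 = 1.1214648.
That corresponds to an increase of 12.15%.

12.15%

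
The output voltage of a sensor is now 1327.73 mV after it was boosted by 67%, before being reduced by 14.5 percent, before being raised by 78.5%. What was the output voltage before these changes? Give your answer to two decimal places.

520.94 mV

The overall multiplier applied was 1.67 × 0.855 × 1.785 = 2.54871225.
So the original output voltage was 1327.73 ÷ 2.54871225 ≈ 520.94 mV.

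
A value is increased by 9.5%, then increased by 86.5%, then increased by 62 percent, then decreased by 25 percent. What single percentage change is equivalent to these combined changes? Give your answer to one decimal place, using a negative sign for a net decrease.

The combined multiplier is 1.095 × 1.865 × 1.62 × 0.75 = 2.481242625.
That corresponds to an increase of 148.1%.

148.1%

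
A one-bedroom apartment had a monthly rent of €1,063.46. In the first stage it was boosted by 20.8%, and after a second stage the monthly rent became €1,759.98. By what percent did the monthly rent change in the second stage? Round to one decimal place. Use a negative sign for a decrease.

37.0%

After the first stage: €1,063.46 × 1.208 = €1284.65968.
Second-stage multiplier: €1,759.98 ÷ €1284.65968 ≈ 1.37.
That is a change of 37.0%.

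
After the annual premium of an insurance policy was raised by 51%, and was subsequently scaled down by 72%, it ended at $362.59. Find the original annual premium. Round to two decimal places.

Undoing the 72% decrease: $362.59 ÷ 0.28 ≈ $1294.964286.
Undoing the 51% increase: $1294.964286 ÷ 1.51 ≈ $857.59.

$857.59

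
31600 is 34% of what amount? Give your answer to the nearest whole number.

92941

31600 ÷ 0.34 ≈ 92941.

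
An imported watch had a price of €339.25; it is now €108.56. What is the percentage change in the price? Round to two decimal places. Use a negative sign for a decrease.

-68.00%

Change: €108.56 − €339.25 = -€230.69.
Relative to the original: -€230.69 ÷ €339.25 = -68.00%.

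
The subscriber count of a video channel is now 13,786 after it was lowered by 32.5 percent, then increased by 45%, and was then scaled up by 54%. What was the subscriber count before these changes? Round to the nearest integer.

Undoing the 54% increase: 13,786 ÷ 1.54 ≈ 8951.948052.
Undoing the 45% increase: 8951.948052 ÷ 1.45 ≈ 6173.757277.
Undoing the 32.5% decrease: 6173.757277 ÷ 0.675 ≈ 9,146.

9,146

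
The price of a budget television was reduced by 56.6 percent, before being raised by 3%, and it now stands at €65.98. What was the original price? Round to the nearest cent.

The overall multiplier applied was 0.434 × 1.03 = 0.44702.
So the original price was €65.98 ÷ 0.44702 ≈ €147.60.

€147.60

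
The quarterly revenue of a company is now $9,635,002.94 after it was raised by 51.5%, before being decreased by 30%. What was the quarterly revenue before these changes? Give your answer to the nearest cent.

$9,085,339.88

Undoing the 30% decrease: $9,635,002.94 ÷ 0.7 ≈ $13764289.914286.
Undoing the 51.5% increase: $13764289.914286 ÷ 1.515 ≈ $9,085,339.88.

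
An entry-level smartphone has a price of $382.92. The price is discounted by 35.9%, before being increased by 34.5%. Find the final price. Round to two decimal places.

$330.13

Each change multiplies by a factor: 0.641 × 1.345 = 0.862145.
$382.92 × 0.862145 = $330.1325634 ≈ $330.13.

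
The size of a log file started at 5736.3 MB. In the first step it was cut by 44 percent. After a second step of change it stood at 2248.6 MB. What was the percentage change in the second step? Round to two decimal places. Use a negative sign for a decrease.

After the first step: 5736.3 × 0.56 = 3212.328.
Second-step multiplier: 2248.6 ÷ 3212.328 ≈ 0.699991.
That is a change of -30.00%.

-30.00%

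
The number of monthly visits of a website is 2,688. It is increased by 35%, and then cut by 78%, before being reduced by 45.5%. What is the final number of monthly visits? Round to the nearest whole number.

435

After the 35% increase: 2,688 × 1.35 = 3628.8.
78% decrease: 3628.8 × 0.22 = 798.336.
45.5% decrease: 798.336 × 0.545 = 435.09312 ≈ 435.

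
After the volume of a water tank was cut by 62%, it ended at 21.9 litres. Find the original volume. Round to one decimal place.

The overall multiplier applied was 0.38.
So the original volume was 21.9 ÷ 0.38 ≈ 57.6 litres.

57.6 litres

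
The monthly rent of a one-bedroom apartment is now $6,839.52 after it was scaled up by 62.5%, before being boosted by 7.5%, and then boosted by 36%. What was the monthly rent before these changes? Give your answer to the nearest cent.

$2,878.89

The overall multiplier applied was 1.625 × 1.075 × 1.36 = 2.37575.
So the original monthly rent was $6,839.52 ÷ 2.37575 ≈ $2,878.89.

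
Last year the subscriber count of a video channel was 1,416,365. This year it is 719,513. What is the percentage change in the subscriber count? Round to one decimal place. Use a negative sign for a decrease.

-49.2%

Change: 719,513 − 1,416,365 = -696,852.
Relative to the original: -696,852 ÷ 1,416,365 ≈ -49.2%.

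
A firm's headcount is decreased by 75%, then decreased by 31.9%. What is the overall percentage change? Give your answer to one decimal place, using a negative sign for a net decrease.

-83.0%

A 75% decrease multiplies by 0.25.
Then a 31.9% decrease: 0.25 × 0.681 = 0.17025.
Overall factor 0.17025, i.e. -83.0%.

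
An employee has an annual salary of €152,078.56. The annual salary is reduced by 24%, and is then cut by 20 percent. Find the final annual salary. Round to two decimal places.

24% decrease: €152,078.56 × 0.76 = €115579.7056.
20% decrease: €115579.7056 × 0.8 = €92463.76448 ≈ €92,463.76.

€92,463.76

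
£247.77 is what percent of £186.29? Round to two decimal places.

133.00%

£247.77 ÷ £186.29 ≈ 133.00%.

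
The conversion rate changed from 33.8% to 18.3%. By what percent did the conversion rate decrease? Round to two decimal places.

The change is 18.3 − 33.8 = -15.5 percentage points.
Relative to the original 33.8%, that is -15.5 ÷ 33.8 ≈ -45.86%.
So the conversion rate fell by 45.86%.

45.86%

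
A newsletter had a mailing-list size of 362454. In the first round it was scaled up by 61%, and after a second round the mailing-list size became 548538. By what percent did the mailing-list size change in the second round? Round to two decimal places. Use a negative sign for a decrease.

-6.00%

After the first round: 362454 × 1.61 = 583550.94.
Second-round multiplier: 548538 ÷ 583550.94 ≈ 0.94.
That is a change of -6.00%.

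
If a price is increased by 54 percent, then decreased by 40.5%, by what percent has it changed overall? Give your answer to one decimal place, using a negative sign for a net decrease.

A 54% increase multiplies by 1.54.
Then a 40.5% decrease: 1.54 × 0.595 = 0.9163.
Overall factor 0.9163, i.e. -8.4%.

-8.4%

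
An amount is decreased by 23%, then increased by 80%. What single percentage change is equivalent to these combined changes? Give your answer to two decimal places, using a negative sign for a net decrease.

38.60%

A 23% decrease multiplies by 0.77.
Then an 80% increase: 0.77 × 1.8 = 1.386.
Overall factor 1.386, i.e. 38.60%.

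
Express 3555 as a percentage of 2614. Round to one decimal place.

136.0%

3555 ÷ 2614 ≈ 136.0%.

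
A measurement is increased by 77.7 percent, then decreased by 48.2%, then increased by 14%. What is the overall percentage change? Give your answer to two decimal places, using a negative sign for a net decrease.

A 77.7% increase multiplies by 1.777.
Then a 48.2% decrease: 1.777 × 0.518 = 0.920486.
Then a 14% increase: 0.920486 × 1.14 = 1.04935404.
Overall factor 1.04935404, i.e. 4.94%.

4.94%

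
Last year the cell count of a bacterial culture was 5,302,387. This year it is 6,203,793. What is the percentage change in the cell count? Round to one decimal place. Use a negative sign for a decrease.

17.0%

Change: 6,203,793 − 5,302,387 = 901,406.
Relative to the original: 901,406 ÷ 5,302,387 ≈ 17.0%.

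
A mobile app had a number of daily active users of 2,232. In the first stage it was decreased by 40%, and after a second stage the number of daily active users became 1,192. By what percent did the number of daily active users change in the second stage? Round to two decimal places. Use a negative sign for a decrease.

After the first stage: 2,232 × 0.6 = 1339.2.
Second-stage multiplier: 1,192 ÷ 1339.2 ≈ 0.890084.
That is a change of -10.99%.

-10.99%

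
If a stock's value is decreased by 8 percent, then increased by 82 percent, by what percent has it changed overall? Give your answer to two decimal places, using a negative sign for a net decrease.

67.44%

An 8% decrease multiplies by 0.92.
Then an 82% increase: 0.92 × 1.82 = 1.6744.
Overall factor 1.6744, i.e. 67.44%.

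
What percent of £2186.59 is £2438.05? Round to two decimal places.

111.50%

£2438.05 ÷ £2186.59 ≈ 111.50%.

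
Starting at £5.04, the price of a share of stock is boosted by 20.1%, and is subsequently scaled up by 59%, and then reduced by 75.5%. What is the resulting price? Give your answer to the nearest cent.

20.1% increase: £5.04 × 1.201 = £6.05304.
59% increase: £6.05304 × 1.59 = £9.6243336.
Apply the 75.5% decrease: £9.6243336 × 0.245 = £2.357961732 ≈ £2.36.

£2.36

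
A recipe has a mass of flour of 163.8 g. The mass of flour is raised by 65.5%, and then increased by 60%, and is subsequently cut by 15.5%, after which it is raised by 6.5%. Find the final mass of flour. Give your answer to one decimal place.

65.5% increase: 163.8 × 1.655 = 271.089.
After the 60% increase: 271.089 × 1.6 = 433.7424.
Apply the 15.5% decrease: 433.7424 × 0.845 = 366.512328.
6.5% increase: 366.512328 × 1.065 = 390.33562932 ≈ 390.3.

390.3 g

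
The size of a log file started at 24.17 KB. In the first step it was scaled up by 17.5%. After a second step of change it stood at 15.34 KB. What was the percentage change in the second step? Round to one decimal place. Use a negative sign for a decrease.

After the first step: 24.17 × 1.175 = 28.39975.
Second-step multiplier: 15.34 ÷ 28.39975 ≈ 0.54015.
That is a change of -46.0%.

-46.0%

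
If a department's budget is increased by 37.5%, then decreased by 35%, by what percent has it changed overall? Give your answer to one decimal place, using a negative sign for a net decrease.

-10.6%

A 37.5% increase multiplies by 1.375.
Then a 35% decrease: 1.375 × 0.65 = 0.89375.
Overall factor 0.89375, i.e. -10.6%.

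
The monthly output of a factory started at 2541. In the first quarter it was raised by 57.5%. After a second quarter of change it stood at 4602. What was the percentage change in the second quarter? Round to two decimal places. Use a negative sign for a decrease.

14.99%

After the first quarter: 2541 × 1.575 = 4002.075.
Second-quarter multiplier: 4602 ÷ 4002.075 ≈ 1.149903.
That is a change of 14.99%.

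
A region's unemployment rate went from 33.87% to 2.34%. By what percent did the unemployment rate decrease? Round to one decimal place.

The change is 2.34 − 33.87 = -31.53 percentage points.
Relative to the original 33.87%, that is -31.53 ÷ 33.87 ≈ -93.1%.
So the unemployment rate fell by 93.1%.

93.1%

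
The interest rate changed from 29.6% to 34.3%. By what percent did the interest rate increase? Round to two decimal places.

The change is 34.3 − 29.6 = 4.7 percentage points.
Relative to the original 29.6%, that is 4.7 ÷ 29.6 ≈ 15.88%.
So the interest rate rose by 15.88%.

15.88%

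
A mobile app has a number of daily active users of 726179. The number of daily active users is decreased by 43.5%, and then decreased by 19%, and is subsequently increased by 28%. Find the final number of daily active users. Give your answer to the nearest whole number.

43.5% decrease: 726179 × 0.565 = 410291.135.
Apply the 19% decrease: 410291.135 × 0.81 = 332335.81935.
Apply the 28% increase: 332335.81935 × 1.28 = 425389.848768 ≈ 425390.

425390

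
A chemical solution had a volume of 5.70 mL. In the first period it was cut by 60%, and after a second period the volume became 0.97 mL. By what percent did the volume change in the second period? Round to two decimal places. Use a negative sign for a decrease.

After the first period: 5.70 × 0.4 = 2.28.
Second-period multiplier: 0.97 ÷ 2.28 ≈ 0.425439.
That is a change of -57.46%.

-57.46%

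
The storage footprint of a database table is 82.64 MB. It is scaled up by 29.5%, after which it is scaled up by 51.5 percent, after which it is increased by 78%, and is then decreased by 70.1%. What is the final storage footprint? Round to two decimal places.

Each change multiplies by a factor: 1.295 × 1.515 × 1.78 × 0.299 = 1.0441757235.
82.64 × 1.0441757235 = 86.29068179004 ≈ 86.29.

86.29 MB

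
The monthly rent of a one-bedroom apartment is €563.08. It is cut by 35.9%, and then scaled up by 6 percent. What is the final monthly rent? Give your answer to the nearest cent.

€382.59

35.9% decrease: €563.08 × 0.641 = €360.93428.
6% increase: €360.93428 × 1.06 = €382.5903368 ≈ €382.59.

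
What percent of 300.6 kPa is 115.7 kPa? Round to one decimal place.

115.7 kPa ÷ 300.6 kPa ≈ 38.5%.

38.5%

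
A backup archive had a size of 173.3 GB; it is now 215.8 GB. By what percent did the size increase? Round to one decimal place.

24.5%

Change: 215.8 − 173.3 = 42.5.
Relative to the original: 42.5 ÷ 173.3 ≈ 24.5%.
So the size increased by 24.5%.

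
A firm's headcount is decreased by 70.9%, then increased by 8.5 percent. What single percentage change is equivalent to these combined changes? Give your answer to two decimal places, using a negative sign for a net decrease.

The combined multiplier is 0.291 × 1.085 = 0.315735.
That corresponds to a decrease of 68.43%.

-68.43%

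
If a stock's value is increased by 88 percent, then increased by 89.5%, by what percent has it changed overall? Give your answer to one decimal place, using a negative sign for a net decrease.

256.3%

The combined multiplier is 1.88 × 1.895 = 3.5626.
That corresponds to an increase of 256.3%.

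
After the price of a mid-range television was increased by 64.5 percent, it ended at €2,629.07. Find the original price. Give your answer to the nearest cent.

€1,598.22

The overall multiplier applied was 1.645.
So the original price was €2,629.07 ÷ 1.645 ≈ €1,598.22.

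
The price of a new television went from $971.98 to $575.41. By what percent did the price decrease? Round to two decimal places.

Change: $575.41 − $971.98 = -$396.57.
Relative to the original: -$396.57 ÷ $971.98 ≈ -40.80%.
So the price decreased by 40.80%.

40.80%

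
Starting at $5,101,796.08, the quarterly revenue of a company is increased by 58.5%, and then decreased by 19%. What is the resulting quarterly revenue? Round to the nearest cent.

$6,549,940.90

After the 58.5% increase: $5,101,796.08 × 1.585 = $8086346.7868.
Apply the 19% decrease: $8086346.7868 × 0.81 = $6549940.897308 ≈ $6,549,940.90.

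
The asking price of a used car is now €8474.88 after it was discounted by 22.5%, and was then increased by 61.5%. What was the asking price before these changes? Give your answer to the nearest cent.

Undoing the 61.5% increase: €8474.88 ÷ 1.615 ≈ €5247.603715.
Undoing the 22.5% decrease: €5247.603715 ÷ 0.775 ≈ €6771.10.

€6771.10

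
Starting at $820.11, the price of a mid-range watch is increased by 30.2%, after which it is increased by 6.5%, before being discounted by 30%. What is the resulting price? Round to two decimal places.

Apply the 30.2% increase: $820.11 × 1.302 = $1067.78322.
Apply the 6.5% increase: $1067.78322 × 1.065 = $1137.1891293.
After the 30% decrease: $1137.1891293 × 0.7 = $796.03239051 ≈ $796.03.

$796.03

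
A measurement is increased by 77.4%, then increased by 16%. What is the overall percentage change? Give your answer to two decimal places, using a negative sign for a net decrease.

105.78%

A 77.4% increase multiplies by 1.774.
Then a 16% increase: 1.774 × 1.16 = 2.05784.
Overall factor 2.05784, i.e. 105.78%.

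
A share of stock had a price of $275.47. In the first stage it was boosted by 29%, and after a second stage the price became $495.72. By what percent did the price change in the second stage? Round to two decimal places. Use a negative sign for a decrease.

39.50%

After the first stage: $275.47 × 1.29 = $355.3563.
Second-stage multiplier: $495.72 ÷ $355.3563 ≈ 1.394994.
That is a change of 39.50%.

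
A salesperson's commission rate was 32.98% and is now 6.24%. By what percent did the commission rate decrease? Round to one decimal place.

81.1%

The change is 6.24 − 32.98 = -26.74 percentage points.
Relative to the original 32.98%, that is -26.74 ÷ 32.98 ≈ -81.1%.
So the commission rate fell by 81.1%.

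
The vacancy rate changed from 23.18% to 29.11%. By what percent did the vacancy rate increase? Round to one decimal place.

The change is 29.11 − 23.18 = 5.93 percentage points.
Relative to the original 23.18%, that is 5.93 ÷ 23.18 ≈ 25.6%.
So the vacancy rate rose by 25.6%.

25.6%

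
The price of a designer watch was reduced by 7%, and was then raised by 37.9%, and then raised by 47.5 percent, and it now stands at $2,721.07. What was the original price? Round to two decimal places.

$1,438.47

The overall multiplier applied was 0.93 × 1.379 × 1.475 = 1.89164325.
So the original price was $2,721.07 ÷ 1.89164325 ≈ $1,438.47.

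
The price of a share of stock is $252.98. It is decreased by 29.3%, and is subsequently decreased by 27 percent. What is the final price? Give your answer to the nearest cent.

$130.57

After the 29.3% decrease: $252.98 × 0.707 = $178.85686.
After the 27% decrease: $178.85686 × 0.73 = $130.5655078 ≈ $130.57.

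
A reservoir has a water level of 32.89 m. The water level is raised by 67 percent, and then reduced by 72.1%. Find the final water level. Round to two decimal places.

After the 67% increase: 32.89 × 1.67 = 54.9263.
After the 72.1% decrease: 54.9263 × 0.279 = 15.3244377 ≈ 15.32.

15.32 m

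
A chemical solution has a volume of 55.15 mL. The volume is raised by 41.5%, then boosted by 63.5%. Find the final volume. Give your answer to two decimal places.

After the 41.5% increase: 55.15 × 1.415 = 78.03725.
Apply the 63.5% increase: 78.03725 × 1.635 = 127.59090375 ≈ 127.59.

127.59 mL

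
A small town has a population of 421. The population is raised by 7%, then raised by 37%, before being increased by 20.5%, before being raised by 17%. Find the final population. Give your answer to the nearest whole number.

Each change multiplies by a factor: 1.07 × 1.37 × 1.205 × 1.17 = 2.066699115.
421 × 2.066699115 = 870.080327415 ≈ 870.

870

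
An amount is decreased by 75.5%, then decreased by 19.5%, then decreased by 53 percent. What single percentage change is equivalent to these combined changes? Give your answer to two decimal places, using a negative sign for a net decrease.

A 75.5% decrease multiplies by 0.245.
Then a 19.5% decrease: 0.245 × 0.805 = 0.197225.
Then a 53% decrease: 0.197225 × 0.47 = 0.09269575.
Overall factor 0.09269575, i.e. -90.73%.

-90.73%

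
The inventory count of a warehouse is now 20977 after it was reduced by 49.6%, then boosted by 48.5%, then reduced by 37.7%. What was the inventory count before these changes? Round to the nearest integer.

The overall multiplier applied was 0.504 × 1.485 × 0.623 = 0.46627812.
So the original inventory count was 20977 ÷ 0.46627812 ≈ 44988.

44988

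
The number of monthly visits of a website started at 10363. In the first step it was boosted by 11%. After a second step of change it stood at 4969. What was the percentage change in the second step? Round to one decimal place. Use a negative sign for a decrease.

-56.8%

After the first step: 10363 × 1.11 = 11502.93.
Second-step multiplier: 4969 ÷ 11502.93 ≈ 0.43198.
That is a change of -56.8%.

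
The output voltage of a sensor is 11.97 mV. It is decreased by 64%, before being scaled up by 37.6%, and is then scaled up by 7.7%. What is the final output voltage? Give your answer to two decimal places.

Apply the 64% decrease: 11.97 × 0.36 = 4.3092.
Apply the 37.6% increase: 4.3092 × 1.376 = 5.9294592.
7.7% increase: 5.9294592 × 1.077 = 6.3860275584 ≈ 6.39.

6.39 mV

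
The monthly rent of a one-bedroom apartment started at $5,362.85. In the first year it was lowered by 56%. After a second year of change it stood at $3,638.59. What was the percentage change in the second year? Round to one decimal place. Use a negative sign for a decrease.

54.2%

After the first year: $5,362.85 × 0.44 = $2359.654.
Second-year multiplier: $3,638.59 ÷ $2359.654 ≈ 1.542.
That is a change of 54.2%.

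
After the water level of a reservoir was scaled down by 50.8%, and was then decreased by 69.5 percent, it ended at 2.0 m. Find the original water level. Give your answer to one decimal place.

13.3 m

Undoing the 69.5% decrease: 2.0 ÷ 0.305 ≈ 6.557377.
Undoing the 50.8% decrease: 6.557377 ÷ 0.492 ≈ 13.3 m.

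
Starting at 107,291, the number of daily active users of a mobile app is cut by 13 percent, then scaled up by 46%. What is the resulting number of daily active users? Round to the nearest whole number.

136,281

Each change multiplies by a factor: 0.87 × 1.46 = 1.2702.
107,291 × 1.2702 = 136281.0282 ≈ 136,281.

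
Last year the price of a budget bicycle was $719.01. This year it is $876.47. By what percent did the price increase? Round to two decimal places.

21.90%

Change: $876.47 − $719.01 = $157.46.
Relative to the original: $157.46 ÷ $719.01 ≈ 21.90%.
So the price increased by 21.90%.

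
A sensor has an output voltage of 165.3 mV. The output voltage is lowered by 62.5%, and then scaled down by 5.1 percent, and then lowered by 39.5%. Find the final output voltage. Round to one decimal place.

35.6 mV

Each change multiplies by a factor: 0.375 × 0.949 × 0.605 = 0.215304375.
165.3 × 0.215304375 = 35.5898131875 ≈ 35.6.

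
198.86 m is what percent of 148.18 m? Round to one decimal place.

134.2%

198.86 m ÷ 148.18 m ≈ 134.2%.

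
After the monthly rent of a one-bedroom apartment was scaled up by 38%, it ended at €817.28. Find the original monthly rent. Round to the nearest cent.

€592.23

The overall multiplier applied was 1.38.
So the original monthly rent was €817.28 ÷ 1.38 ≈ €592.23.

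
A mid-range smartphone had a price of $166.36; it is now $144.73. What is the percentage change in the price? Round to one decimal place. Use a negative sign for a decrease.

Change: $144.73 − $166.36 = -$21.63.
Relative to the original: -$21.63 ÷ $166.36 ≈ -13.0%.

-13.0%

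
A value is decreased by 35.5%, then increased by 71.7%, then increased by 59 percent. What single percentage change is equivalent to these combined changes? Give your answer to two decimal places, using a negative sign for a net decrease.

76.09%

A 35.5% decrease multiplies by 0.645.
Then a 71.7% increase: 0.645 × 1.717 = 1.107465.
Then a 59% increase: 1.107465 × 1.59 = 1.76086935.
Overall factor 1.76086935, i.e. 76.09%.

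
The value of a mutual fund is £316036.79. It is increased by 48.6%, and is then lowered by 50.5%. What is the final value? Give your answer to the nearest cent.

Apply the 48.6% increase: £316036.79 × 1.486 = £469630.66994.
50.5% decrease: £469630.66994 × 0.495 = £232467.1816203 ≈ £232467.18.

£232467.18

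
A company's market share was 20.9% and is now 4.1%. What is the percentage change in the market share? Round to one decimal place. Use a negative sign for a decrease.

The change is 4.1 − 20.9 = -16.8 percentage points.
Relative to the original 20.9%, that is -16.8 ÷ 20.9 ≈ -80.4%.

-80.4%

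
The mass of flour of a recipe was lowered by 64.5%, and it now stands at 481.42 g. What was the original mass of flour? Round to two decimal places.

The overall multiplier applied was 0.355.
So the original mass of flour was 481.42 ÷ 0.355 ≈ 1,356.11 g.

1,356.11 g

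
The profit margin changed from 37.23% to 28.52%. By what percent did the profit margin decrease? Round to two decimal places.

The change is 28.52 − 37.23 = -8.71 percentage points.
Relative to the original 37.23%, that is -8.71 ÷ 37.23 ≈ -23.40%.
So the profit margin fell by 23.40%.

23.40%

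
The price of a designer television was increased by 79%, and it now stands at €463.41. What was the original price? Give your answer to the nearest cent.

The overall multiplier applied was 1.79.
So the original price was €463.41 ÷ 1.79 ≈ €258.89.

€258.89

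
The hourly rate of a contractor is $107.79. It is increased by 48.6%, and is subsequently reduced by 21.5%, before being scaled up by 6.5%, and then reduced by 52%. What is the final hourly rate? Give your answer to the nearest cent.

$64.28

Each change multiplies by a factor: 1.486 × 0.785 × 1.065 × 0.48 = 0.596319912.
$107.79 × 0.596319912 = $64.27732331448 ≈ $64.28.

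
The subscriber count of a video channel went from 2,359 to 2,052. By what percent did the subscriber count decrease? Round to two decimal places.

Change: 2,052 − 2,359 = -307.
Relative to the original: -307 ÷ 2,359 ≈ -13.01%.
So the subscriber count decreased by 13.01%.

13.01%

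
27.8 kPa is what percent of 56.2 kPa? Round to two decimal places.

27.8 kPa ÷ 56.2 kPa ≈ 49.47%.

49.47%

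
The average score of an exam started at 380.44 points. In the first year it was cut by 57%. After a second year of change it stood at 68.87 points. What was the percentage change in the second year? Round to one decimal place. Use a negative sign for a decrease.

After the first year: 380.44 × 0.43 = 163.5892.
Second-year multiplier: 68.87 ÷ 163.5892 ≈ 0.42099.
That is a change of -57.9%.

-57.9%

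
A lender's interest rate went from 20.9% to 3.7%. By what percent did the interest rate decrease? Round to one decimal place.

82.3%

The change is 3.7 − 20.9 = -17.2 percentage points.
Relative to the original 20.9%, that is -17.2 ÷ 20.9 ≈ -82.3%.
So the interest rate fell by 82.3%.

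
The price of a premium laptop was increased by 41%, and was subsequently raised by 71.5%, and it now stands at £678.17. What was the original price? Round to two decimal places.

£280.45

Undoing the 71.5% increase: £678.17 ÷ 1.715 ≈ £395.434402.
Undoing the 41% increase: £395.434402 ÷ 1.41 ≈ £280.45.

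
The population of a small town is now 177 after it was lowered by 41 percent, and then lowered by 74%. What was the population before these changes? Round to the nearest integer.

The overall multiplier applied was 0.59 × 0.26 = 0.1534.
So the original population was 177 ÷ 0.1534 ≈ 1154.

1154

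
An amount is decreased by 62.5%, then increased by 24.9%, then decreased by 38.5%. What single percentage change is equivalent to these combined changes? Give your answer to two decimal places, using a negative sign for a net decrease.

-71.19%

The combined multiplier is 0.375 × 1.249 × 0.615 = 0.288050625.
That corresponds to a decrease of 71.19%.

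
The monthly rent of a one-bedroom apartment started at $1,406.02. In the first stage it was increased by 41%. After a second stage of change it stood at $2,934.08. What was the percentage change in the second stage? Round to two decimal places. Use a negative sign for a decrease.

After the first stage: $1,406.02 × 1.41 = $1982.4882.
Second-stage multiplier: $2,934.08 ÷ $1982.4882 ≈ 1.479999.
That is a change of 48.00%.

48.00%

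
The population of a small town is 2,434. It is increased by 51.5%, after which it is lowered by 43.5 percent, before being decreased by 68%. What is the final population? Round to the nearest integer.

Each change multiplies by a factor: 1.515 × 0.565 × 0.32 = 0.273912.
2,434 × 0.273912 = 666.701808 ≈ 667.

667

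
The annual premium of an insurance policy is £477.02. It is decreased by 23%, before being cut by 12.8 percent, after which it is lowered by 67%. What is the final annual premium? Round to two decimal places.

£105.70

23% decrease: £477.02 × 0.77 = £367.3054.
After the 12.8% decrease: £367.3054 × 0.872 = £320.2903088.
Apply the 67% decrease: £320.2903088 × 0.33 = £105.695801904 ≈ £105.70.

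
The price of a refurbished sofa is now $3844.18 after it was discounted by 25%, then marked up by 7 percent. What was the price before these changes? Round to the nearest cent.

The overall multiplier applied was 0.75 × 1.07 = 0.8025.
So the original price was $3844.18 ÷ 0.8025 ≈ $4790.26.

$4790.26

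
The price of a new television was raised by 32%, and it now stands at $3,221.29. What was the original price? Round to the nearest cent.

$2,440.37

The overall multiplier applied was 1.32.
So the original price was $3,221.29 ÷ 1.32 ≈ $2,440.37.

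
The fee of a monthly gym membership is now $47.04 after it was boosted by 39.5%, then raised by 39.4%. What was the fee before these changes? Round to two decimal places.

The overall multiplier applied was 1.395 × 1.394 = 1.94463.
So the original fee was $47.04 ÷ 1.94463 ≈ $24.19.

$24.19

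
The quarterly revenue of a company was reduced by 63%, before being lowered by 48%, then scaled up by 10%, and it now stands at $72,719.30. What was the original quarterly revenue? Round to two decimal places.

The overall multiplier applied was 0.37 × 0.52 × 1.1 = 0.21164.
So the original quarterly revenue was $72,719.30 ÷ 0.21164 ≈ $343,599.04.

$343,599.04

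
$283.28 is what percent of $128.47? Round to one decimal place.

220.5%

$283.28 ÷ $128.47 ≈ 220.5%.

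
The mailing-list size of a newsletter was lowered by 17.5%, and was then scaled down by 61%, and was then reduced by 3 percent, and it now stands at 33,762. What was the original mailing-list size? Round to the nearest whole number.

Undoing the 3% decrease: 33,762 ÷ 0.97 ≈ 34806.185567.
Undoing the 61% decrease: 34806.185567 ÷ 0.39 ≈ 89246.629659.
Undoing the 17.5% decrease: 89246.629659 ÷ 0.825 ≈ 108,178.

108,178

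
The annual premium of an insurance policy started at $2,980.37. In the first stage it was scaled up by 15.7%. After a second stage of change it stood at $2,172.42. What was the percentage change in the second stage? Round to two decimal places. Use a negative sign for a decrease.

-37.00%

After the first stage: $2,980.37 × 1.157 = $3448.28809.
Second-stage multiplier: $2,172.42 ÷ $3448.28809 ≈ 0.63.
That is a change of -37.00%.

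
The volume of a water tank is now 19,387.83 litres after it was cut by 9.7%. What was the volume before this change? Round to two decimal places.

The overall multiplier applied was 0.903.
So the original volume was 19,387.83 ÷ 0.903 ≈ 21,470.47 litres.

21,470.47 litres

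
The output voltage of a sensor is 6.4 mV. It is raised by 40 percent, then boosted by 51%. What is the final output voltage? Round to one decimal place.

Each change multiplies by a factor: 1.4 × 1.51 = 2.114.
6.4 × 2.114 = 13.5296 ≈ 13.5.

13.5 mV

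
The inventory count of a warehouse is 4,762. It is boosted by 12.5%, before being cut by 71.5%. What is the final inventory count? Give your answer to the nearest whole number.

Each change multiplies by a factor: 1.125 × 0.285 = 0.320625.
4,762 × 0.320625 = 1526.81625 ≈ 1,527.

1,527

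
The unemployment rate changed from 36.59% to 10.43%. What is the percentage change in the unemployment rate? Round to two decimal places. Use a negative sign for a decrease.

The change is 10.43 − 36.59 = -26.16 percentage points.
Relative to the original 36.59%, that is -26.16 ÷ 36.59 ≈ -71.49%.

-71.49%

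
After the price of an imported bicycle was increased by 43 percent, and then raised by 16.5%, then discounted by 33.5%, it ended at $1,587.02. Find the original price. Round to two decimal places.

$1,432.51

Undoing the 33.5% decrease: $1,587.02 ÷ 0.665 ≈ $2386.496241.
Undoing the 16.5% increase: $2386.496241 ÷ 1.165 ≈ $2048.494627.
Undoing the 43% increase: $2048.494627 ÷ 1.43 ≈ $1,432.51.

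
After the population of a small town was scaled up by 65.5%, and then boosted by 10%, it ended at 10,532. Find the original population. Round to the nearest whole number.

5,785

Undoing the 10% increase: 10,532 ÷ 1.1 ≈ 9574.545455.
Undoing the 65.5% increase: 9574.545455 ÷ 1.655 ≈ 5,785.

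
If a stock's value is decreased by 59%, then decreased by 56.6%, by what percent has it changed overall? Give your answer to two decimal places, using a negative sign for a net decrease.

A 59% decrease multiplies by 0.41.
Then a 56.6% decrease: 0.41 × 0.434 = 0.17794.
Overall factor 0.17794, i.e. -82.21%.

-82.21%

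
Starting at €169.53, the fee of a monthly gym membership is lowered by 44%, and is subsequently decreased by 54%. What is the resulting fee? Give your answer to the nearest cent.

Each change multiplies by a factor: 0.56 × 0.46 = 0.2576.
€169.53 × 0.2576 = €43.670928 ≈ €43.67.

€43.67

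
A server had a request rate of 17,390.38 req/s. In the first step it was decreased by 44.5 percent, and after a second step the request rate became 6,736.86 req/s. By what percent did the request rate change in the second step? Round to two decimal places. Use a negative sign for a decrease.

-30.20%

After the first step: 17,390.38 × 0.555 = 9651.6609.
Second-step multiplier: 6,736.86 ÷ 9651.6609 ≈ 0.698.
That is a change of -30.20%.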